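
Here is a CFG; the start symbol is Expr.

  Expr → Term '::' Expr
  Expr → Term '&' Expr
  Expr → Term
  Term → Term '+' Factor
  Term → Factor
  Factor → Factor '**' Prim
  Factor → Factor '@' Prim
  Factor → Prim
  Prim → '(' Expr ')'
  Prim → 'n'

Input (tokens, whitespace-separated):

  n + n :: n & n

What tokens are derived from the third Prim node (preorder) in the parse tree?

n

[Expr [Term [Term [Factor [Prim n]]] + [Factor [Prim n]]] :: [Expr [Term [Factor [Prim n]]] & [Expr [Term [Factor [Prim n]]]]]]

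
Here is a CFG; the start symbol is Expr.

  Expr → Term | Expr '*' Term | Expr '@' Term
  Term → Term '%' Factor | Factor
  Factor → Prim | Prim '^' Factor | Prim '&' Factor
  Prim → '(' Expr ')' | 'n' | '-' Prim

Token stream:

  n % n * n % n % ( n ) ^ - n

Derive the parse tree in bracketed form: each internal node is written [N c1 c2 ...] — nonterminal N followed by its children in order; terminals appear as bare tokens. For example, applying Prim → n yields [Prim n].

[Expr [Expr [Term [Term [Factor [Prim n]]] % [Factor [Prim n]]]] * [Term [Term [Term [Factor [Prim n]]] % [Factor [Prim n]]] % [Factor [Prim ( [Expr [Term [Factor [Prim n]]]] )] ^ [Factor [Prim - [Prim n]]]]]]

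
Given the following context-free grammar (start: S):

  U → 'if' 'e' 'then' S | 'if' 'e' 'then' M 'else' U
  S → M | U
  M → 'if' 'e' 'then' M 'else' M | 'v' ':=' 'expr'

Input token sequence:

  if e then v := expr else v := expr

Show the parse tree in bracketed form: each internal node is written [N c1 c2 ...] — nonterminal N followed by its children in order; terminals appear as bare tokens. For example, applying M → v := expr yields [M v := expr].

S
M
if e then M else M
if e then v := expr else M
if e then v := expr else v := expr

[S [M if e then [M v := expr] else [M v := expr]]]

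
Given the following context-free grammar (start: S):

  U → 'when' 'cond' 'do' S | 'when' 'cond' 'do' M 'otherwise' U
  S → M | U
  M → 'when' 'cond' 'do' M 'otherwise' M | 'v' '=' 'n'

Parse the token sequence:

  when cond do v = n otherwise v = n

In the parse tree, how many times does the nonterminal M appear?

3

[S [M when cond do [M v = n] otherwise [M v = n]]]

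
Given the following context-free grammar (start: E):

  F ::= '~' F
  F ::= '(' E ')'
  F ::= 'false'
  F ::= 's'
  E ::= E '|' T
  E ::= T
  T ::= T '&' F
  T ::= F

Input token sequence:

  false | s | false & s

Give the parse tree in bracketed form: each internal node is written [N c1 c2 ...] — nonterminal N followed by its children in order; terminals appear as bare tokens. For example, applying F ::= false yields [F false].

E
E | T
E | T | T
T | T | T
F | T | T
false | T | T
false | F | T
false | s | T
false | s | T & F
false | s | F & F
false | s | false & F
false | s | false & s

[E [E [E [T [F false]]] | [T [F s]]] | [T [T [F false]] & [F s]]]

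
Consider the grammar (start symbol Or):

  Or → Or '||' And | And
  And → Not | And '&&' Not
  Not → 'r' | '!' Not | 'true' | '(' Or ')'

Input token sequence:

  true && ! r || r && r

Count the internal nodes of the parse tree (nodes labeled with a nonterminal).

[Or [Or [And [And [Not true]] && [Not ! [Not r]]]] || [And [And [Not r]] && [Not r]]]

11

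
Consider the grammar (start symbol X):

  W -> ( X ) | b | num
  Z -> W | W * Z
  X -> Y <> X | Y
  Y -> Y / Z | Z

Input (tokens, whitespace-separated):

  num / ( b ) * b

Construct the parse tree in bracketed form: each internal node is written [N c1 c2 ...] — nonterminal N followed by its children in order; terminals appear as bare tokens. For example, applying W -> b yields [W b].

X
Y
Y / Z
Z / Z
W / Z
num / Z
num / W * Z
num / ( X ) * Z
num / ( Y ) * Z
num / ( Z ) * Z
num / ( W ) * Z
num / ( b ) * Z
num / ( b ) * W
num / ( b ) * b

[X [Y [Y [Z [W num]]] / [Z [W ( [X [Y [Z [W b]]]] )] * [Z [W b]]]]]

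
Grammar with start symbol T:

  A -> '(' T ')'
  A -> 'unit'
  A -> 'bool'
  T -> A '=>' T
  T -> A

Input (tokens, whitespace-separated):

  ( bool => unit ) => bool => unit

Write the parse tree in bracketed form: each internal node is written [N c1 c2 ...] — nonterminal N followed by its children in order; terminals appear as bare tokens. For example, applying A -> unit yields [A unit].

T
A => T
( T ) => T
( A => T ) => T
( bool => T ) => T
( bool => A ) => T
( bool => unit ) => T
( bool => unit ) => A => T
( bool => unit ) => bool => T
( bool => unit ) => bool => A
( bool => unit ) => bool => unit

[T [A ( [T [A bool] => [T [A unit]]] )] => [T [A bool] => [T [A unit]]]]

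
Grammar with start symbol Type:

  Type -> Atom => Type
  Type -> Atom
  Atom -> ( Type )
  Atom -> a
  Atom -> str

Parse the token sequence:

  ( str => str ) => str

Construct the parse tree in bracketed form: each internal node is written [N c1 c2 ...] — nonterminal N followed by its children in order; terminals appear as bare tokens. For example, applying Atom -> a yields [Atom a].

Type
Atom => Type
( Type ) => Type
( Atom => Type ) => Type
( str => Type ) => Type
( str => Atom ) => Type
( str => str ) => Type
( str => str ) => Atom
( str => str ) => str

[Type [Atom ( [Type [Atom str] => [Type [Atom str]]] )] => [Type [Atom str]]]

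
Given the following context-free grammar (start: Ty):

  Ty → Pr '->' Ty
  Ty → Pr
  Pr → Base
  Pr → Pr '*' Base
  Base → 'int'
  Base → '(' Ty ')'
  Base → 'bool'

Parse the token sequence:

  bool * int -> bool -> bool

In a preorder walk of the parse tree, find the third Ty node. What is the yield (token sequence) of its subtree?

[Ty [Pr [Pr [Base bool]] * [Base int]] -> [Ty [Pr [Base bool]] -> [Ty [Pr [Base bool]]]]]

bool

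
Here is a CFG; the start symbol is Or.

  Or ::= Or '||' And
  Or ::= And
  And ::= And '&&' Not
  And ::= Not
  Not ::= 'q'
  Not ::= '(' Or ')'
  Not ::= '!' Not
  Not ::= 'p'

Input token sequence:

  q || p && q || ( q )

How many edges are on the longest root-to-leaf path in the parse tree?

[Or [Or [Or [And [Not q]]] || [And [And [Not p]] && [Not q]]] || [And [Not ( [Or [And [Not q]]] )]]]

6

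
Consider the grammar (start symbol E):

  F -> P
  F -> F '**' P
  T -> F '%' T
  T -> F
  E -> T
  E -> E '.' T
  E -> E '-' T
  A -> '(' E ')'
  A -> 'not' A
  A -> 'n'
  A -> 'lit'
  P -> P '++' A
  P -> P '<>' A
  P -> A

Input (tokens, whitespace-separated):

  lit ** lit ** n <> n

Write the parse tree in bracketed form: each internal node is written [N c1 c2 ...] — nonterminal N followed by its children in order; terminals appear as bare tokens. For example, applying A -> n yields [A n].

E
T
F
F ** P
F ** P ** P
P ** P ** P
A ** P ** P
lit ** P ** P
lit ** A ** P
lit ** lit ** P
lit ** lit ** P <> A
lit ** lit ** A <> A
lit ** lit ** n <> A
lit ** lit ** n <> n

[E [T [F [F [F [P [A lit]]] ** [P [A lit]]] ** [P [P [A n]] <> [A n]]]]]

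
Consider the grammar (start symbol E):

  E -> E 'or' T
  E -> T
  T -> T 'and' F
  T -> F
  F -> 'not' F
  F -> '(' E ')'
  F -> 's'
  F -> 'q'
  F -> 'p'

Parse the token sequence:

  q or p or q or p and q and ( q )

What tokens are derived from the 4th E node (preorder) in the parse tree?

[E [E [E [E [T [F q]]] or [T [F p]]] or [T [F q]]] or [T [T [T [F p]] and [F q]] and [F ( [E [T [F q]]] )]]]

q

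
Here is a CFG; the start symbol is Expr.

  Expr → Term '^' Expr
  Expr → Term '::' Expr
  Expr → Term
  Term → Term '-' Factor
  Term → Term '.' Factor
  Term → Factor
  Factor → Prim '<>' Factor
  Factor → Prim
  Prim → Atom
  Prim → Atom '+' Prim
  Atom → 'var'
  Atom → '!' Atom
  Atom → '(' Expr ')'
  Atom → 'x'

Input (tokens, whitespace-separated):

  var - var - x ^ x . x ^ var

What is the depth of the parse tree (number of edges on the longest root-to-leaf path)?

7

[Expr [Term [Term [Term [Factor [Prim [Atom var]]]] - [Factor [Prim [Atom var]]]] - [Factor [Prim [Atom x]]]] ^ [Expr [Term [Term [Factor [Prim [Atom x]]]] . [Factor [Prim [Atom x]]]] ^ [Expr [Term [Factor [Prim [Atom var]]]]]]]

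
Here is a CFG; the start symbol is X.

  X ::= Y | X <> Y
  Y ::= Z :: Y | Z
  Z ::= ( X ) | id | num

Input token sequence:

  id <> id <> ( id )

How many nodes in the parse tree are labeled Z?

4

[X [X [X [Y [Z id]]] <> [Y [Z id]]] <> [Y [Z ( [X [Y [Z id]]] )]]]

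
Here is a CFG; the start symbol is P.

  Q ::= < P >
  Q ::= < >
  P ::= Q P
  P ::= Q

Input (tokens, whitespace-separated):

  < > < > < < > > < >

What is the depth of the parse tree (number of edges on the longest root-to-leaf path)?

6

[P [Q < >] [P [Q < >] [P [Q < [P [Q < >]] >] [P [Q < >]]]]]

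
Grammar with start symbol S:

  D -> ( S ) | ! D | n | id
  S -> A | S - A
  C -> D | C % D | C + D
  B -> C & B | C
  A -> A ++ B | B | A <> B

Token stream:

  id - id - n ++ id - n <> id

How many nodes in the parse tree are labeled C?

[S [S [S [S [A [B [C [D id]]]]] - [A [B [C [D id]]]]] - [A [A [B [C [D n]]]] ++ [B [C [D id]]]]] - [A [A [B [C [D n]]]] <> [B [C [D id]]]]]

6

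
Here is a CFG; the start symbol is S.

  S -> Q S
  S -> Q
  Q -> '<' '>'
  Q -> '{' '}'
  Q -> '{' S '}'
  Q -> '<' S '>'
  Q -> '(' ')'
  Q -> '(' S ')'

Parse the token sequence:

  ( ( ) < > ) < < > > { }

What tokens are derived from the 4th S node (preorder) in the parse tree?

< < > > { }

[S [Q ( [S [Q ( )] [S [Q < >]]] )] [S [Q < [S [Q < >]] >] [S [Q { }]]]]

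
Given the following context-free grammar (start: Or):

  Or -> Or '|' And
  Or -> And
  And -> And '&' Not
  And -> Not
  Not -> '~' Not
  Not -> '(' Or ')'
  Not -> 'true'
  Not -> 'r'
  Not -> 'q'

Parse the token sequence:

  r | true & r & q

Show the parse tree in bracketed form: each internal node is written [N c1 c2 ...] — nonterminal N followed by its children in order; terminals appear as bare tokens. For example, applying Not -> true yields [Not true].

[Or [Or [And [Not r]]] | [And [And [And [Not true]] & [Not r]] & [Not q]]]

Or
Or | And
And | And
Not | And
r | And
r | And & Not
r | And & Not & Not
r | Not & Not & Not
r | true & Not & Not
r | true & r & Not
r | true & r & q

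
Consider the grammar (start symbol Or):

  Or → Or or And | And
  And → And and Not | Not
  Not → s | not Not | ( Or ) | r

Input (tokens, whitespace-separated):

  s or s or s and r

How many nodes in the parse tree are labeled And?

[Or [Or [Or [And [Not s]]] or [And [Not s]]] or [And [And [Not s]] and [Not r]]]

4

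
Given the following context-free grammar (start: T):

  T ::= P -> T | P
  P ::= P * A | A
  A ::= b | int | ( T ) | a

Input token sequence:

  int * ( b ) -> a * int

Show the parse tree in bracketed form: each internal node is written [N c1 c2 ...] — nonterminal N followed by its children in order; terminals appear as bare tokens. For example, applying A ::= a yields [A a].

[T [P [P [A int]] * [A ( [T [P [A b]]] )]] -> [T [P [P [A a]] * [A int]]]]

T
P -> T
P * A -> T
A * A -> T
int * A -> T
int * ( T ) -> T
int * ( P ) -> T
int * ( A ) -> T
int * ( b ) -> T
int * ( b ) -> P
int * ( b ) -> P * A
int * ( b ) -> A * A
int * ( b ) -> a * A
int * ( b ) -> a * int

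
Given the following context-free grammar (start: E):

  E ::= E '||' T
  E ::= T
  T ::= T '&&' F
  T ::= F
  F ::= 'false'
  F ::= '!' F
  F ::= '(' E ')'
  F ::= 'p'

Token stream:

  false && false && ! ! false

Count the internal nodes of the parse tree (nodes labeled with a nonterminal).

[E [T [T [T [F false]] && [F false]] && [F ! [F ! [F false]]]]]

9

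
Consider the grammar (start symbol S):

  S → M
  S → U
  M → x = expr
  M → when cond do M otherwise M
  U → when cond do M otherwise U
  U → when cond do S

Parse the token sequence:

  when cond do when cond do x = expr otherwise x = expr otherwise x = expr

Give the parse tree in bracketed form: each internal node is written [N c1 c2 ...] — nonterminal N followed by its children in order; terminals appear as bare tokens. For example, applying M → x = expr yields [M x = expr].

S
M
when cond do M otherwise M
when cond do when cond do M otherwise M otherwise M
when cond do when cond do x = expr otherwise M otherwise M
when cond do when cond do x = expr otherwise x = expr otherwise M
when cond do when cond do x = expr otherwise x = expr otherwise x = expr

[S [M when cond do [M when cond do [M x = expr] otherwise [M x = expr]] otherwise [M x = expr]]]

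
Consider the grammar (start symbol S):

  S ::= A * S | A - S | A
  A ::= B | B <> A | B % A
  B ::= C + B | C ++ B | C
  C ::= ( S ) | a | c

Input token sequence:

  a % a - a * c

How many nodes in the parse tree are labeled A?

[S [A [B [C a]] % [A [B [C a]]]] - [S [A [B [C a]]] * [S [A [B [C c]]]]]]

4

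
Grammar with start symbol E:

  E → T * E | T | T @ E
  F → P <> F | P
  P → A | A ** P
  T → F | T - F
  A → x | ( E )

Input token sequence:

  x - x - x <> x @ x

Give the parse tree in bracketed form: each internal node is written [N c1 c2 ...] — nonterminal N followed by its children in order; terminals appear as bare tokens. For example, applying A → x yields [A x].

E
T @ E
T - F @ E
T - F - F @ E
F - F - F @ E
P - F - F @ E
A - F - F @ E
x - F - F @ E
x - P - F @ E
x - A - F @ E
x - x - F @ E
x - x - P <> F @ E
x - x - A <> F @ E
x - x - x <> F @ E
x - x - x <> P @ E
x - x - x <> A @ E
x - x - x <> x @ E
x - x - x <> x @ T
x - x - x <> x @ F
x - x - x <> x @ P
x - x - x <> x @ A
x - x - x <> x @ x

[E [T [T [T [F [P [A x]]]] - [F [P [A x]]]] - [F [P [A x]] <> [F [P [A x]]]]] @ [E [T [F [P [A x]]]]]]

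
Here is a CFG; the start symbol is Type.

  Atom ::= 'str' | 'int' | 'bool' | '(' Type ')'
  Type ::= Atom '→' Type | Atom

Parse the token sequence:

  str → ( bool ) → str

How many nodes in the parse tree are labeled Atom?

[Type [Atom str] → [Type [Atom ( [Type [Atom bool]] )] → [Type [Atom str]]]]

4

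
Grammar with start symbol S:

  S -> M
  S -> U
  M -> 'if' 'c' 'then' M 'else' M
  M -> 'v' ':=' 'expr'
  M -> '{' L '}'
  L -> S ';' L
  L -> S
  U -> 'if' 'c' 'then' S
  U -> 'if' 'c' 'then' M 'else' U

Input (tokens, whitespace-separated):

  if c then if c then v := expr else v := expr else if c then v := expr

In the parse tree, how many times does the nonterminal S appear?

[S [U if c then [M if c then [M v := expr] else [M v := expr]] else [U if c then [S [M v := expr]]]]]

2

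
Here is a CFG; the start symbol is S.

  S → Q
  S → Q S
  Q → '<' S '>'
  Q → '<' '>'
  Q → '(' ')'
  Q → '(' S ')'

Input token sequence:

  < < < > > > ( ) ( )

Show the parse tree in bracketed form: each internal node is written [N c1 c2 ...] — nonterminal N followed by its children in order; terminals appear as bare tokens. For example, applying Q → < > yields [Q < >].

[S [Q < [S [Q < [S [Q < >]] >]] >] [S [Q ( )] [S [Q ( )]]]]

S
Q S
< S > S
< Q > S
< < S > > S
< < Q > > S
< < < > > > S
< < < > > > Q S
< < < > > > ( ) S
< < < > > > ( ) Q
< < < > > > ( ) ( )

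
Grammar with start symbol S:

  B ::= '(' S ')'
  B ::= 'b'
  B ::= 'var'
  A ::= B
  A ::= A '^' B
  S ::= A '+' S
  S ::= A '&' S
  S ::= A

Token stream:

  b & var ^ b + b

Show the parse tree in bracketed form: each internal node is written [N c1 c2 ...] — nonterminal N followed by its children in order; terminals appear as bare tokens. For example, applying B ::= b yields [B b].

[S [A [B b]] & [S [A [A [B var]] ^ [B b]] + [S [A [B b]]]]]

S
A & S
B & S
b & S
b & A + S
b & A ^ B + S
b & B ^ B + S
b & var ^ B + S
b & var ^ b + S
b & var ^ b + A
b & var ^ b + B
b & var ^ b + b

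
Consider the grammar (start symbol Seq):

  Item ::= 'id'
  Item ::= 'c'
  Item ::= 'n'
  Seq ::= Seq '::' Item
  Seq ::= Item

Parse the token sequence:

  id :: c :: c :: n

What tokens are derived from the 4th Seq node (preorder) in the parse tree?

[Seq [Seq [Seq [Seq [Item id]] :: [Item c]] :: [Item c]] :: [Item n]]

id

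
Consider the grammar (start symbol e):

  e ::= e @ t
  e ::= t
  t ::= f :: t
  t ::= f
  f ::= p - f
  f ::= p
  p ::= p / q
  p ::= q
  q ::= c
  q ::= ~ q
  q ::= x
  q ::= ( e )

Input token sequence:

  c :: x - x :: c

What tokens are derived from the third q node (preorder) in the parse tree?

[e [t [f [p [q c]]] :: [t [f [p [q x]] - [f [p [q x]]]] :: [t [f [p [q c]]]]]]]

x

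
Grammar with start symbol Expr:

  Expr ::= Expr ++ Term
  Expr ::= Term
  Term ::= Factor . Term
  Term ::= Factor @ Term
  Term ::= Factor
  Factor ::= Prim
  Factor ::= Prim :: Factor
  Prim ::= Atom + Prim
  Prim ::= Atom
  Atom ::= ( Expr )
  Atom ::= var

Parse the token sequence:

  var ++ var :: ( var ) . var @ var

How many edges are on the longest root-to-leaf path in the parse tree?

11

[Expr [Expr [Term [Factor [Prim [Atom var]]]]] ++ [Term [Factor [Prim [Atom var]] :: [Factor [Prim [Atom ( [Expr [Term [Factor [Prim [Atom var]]]]] )]]]] . [Term [Factor [Prim [Atom var]]] @ [Term [Factor [Prim [Atom var]]]]]]]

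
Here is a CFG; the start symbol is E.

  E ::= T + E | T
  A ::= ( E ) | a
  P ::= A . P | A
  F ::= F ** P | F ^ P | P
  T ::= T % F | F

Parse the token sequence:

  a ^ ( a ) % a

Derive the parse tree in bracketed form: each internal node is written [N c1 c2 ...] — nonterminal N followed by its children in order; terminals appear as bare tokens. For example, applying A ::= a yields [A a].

[E [T [T [F [F [P [A a]]] ^ [P [A ( [E [T [F [P [A a]]]]] )]]]] % [F [P [A a]]]]]

E
T
T % F
F % F
F ^ P % F
P ^ P % F
A ^ P % F
a ^ P % F
a ^ A % F
a ^ ( E ) % F
a ^ ( T ) % F
a ^ ( F ) % F
a ^ ( P ) % F
a ^ ( A ) % F
a ^ ( a ) % F
a ^ ( a ) % P
a ^ ( a ) % A
a ^ ( a ) % a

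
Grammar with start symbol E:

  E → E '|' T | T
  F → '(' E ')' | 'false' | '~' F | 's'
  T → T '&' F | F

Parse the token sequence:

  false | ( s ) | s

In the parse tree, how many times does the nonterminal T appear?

[E [E [E [T [F false]]] | [T [F ( [E [T [F s]]] )]]] | [T [F s]]]

4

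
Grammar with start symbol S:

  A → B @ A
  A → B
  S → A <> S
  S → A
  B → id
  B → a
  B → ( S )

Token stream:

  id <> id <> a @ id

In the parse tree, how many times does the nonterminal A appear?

[S [A [B id]] <> [S [A [B id]] <> [S [A [B a] @ [A [B id]]]]]]

4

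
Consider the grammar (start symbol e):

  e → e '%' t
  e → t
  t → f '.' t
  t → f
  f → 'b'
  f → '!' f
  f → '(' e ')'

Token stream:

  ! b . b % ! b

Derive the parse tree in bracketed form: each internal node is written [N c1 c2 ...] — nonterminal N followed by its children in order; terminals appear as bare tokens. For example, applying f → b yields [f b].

[e [e [t [f ! [f b]] . [t [f b]]]] % [t [f ! [f b]]]]

e
e % t
t % t
f . t % t
! f . t % t
! b . t % t
! b . f % t
! b . b % t
! b . b % f
! b . b % ! f
! b . b % ! b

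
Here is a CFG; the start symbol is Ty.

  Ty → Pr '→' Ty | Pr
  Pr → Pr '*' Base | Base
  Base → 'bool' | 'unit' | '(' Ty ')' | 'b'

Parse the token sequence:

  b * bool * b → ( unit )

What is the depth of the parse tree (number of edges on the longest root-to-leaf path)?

[Ty [Pr [Pr [Pr [Base b]] * [Base bool]] * [Base b]] → [Ty [Pr [Base ( [Ty [Pr [Base unit]]] )]]]]

7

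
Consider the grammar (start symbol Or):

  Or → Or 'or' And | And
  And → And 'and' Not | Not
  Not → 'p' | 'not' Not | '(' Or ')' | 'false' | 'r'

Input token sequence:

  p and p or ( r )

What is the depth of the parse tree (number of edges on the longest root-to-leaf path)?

6

[Or [Or [And [And [Not p]] and [Not p]]] or [And [Not ( [Or [And [Not r]]] )]]]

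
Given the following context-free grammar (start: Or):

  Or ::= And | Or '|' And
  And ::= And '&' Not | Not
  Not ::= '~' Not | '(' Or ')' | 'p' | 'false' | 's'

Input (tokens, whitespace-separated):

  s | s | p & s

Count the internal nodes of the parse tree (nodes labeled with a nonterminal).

[Or [Or [Or [And [Not s]]] | [And [Not s]]] | [And [And [Not p]] & [Not s]]]

11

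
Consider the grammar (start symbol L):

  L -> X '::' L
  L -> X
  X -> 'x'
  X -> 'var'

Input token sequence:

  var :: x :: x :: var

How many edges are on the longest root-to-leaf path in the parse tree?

[L [X var] :: [L [X x] :: [L [X x] :: [L [X var]]]]]

5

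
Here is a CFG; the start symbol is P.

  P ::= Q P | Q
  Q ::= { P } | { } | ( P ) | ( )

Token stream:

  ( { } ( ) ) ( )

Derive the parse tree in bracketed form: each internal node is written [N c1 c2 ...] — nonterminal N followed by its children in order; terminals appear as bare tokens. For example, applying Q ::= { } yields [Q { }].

P
Q P
( P ) P
( Q P ) P
( { } P ) P
( { } Q ) P
( { } ( ) ) P
( { } ( ) ) Q
( { } ( ) ) ( )

[P [Q ( [P [Q { }] [P [Q ( )]]] )] [P [Q ( )]]]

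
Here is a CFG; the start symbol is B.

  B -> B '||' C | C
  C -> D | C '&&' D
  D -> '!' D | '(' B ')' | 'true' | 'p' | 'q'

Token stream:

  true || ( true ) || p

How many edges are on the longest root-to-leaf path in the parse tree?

[B [B [B [C [D true]]] || [C [D ( [B [C [D true]]] )]]] || [C [D p]]]

7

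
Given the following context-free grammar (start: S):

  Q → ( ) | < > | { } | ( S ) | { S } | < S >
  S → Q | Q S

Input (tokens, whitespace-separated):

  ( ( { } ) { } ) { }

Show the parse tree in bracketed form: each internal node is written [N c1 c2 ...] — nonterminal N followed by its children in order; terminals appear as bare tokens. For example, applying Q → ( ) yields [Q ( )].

S
Q S
( S ) S
( Q S ) S
( ( S ) S ) S
( ( Q ) S ) S
( ( { } ) S ) S
( ( { } ) Q ) S
( ( { } ) { } ) S
( ( { } ) { } ) Q
( ( { } ) { } ) { }

[S [Q ( [S [Q ( [S [Q { }]] )] [S [Q { }]]] )] [S [Q { }]]]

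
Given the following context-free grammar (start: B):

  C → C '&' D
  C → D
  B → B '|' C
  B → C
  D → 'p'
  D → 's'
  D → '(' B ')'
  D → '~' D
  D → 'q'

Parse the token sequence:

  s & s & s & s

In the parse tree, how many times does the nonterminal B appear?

[B [C [C [C [C [D s]] & [D s]] & [D s]] & [D s]]]

1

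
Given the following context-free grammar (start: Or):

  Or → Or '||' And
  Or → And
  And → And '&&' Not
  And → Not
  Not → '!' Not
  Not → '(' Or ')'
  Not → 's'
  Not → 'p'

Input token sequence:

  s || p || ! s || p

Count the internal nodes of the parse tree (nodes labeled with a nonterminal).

[Or [Or [Or [Or [And [Not s]]] || [And [Not p]]] || [And [Not ! [Not s]]]] || [And [Not p]]]

13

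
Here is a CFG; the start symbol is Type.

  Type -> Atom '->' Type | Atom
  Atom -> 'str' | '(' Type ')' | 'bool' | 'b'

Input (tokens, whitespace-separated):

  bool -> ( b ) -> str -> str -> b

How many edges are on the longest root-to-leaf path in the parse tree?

6

[Type [Atom bool] -> [Type [Atom ( [Type [Atom b]] )] -> [Type [Atom str] -> [Type [Atom str] -> [Type [Atom b]]]]]]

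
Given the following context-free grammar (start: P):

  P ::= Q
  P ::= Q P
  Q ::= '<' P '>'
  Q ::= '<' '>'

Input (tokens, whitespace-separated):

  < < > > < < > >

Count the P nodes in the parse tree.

4

[P [Q < [P [Q < >]] >] [P [Q < [P [Q < >]] >]]]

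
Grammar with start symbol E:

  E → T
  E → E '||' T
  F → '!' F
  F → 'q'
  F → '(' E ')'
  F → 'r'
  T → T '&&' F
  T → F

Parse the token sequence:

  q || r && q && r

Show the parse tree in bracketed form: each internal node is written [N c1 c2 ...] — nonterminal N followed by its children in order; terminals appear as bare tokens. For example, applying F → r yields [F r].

E
E || T
T || T
F || T
q || T
q || T && F
q || T && F && F
q || F && F && F
q || r && F && F
q || r && q && F
q || r && q && r

[E [E [T [F q]]] || [T [T [T [F r]] && [F q]] && [F r]]]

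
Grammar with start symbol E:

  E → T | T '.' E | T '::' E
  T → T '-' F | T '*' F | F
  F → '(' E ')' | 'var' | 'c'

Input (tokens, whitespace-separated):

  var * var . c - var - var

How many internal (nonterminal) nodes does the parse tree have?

[E [T [T [F var]] * [F var]] . [E [T [T [T [F c]] - [F var]] - [F var]]]]

12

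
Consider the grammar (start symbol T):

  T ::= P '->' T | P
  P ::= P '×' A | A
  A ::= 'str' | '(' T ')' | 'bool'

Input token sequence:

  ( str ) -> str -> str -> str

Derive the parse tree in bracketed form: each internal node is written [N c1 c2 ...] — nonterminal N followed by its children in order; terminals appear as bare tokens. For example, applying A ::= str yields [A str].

[T [P [A ( [T [P [A str]]] )]] -> [T [P [A str]] -> [T [P [A str]] -> [T [P [A str]]]]]]

T
P -> T
A -> T
( T ) -> T
( P ) -> T
( A ) -> T
( str ) -> T
( str ) -> P -> T
( str ) -> A -> T
( str ) -> str -> T
( str ) -> str -> P -> T
( str ) -> str -> A -> T
( str ) -> str -> str -> T
( str ) -> str -> str -> P
( str ) -> str -> str -> A
( str ) -> str -> str -> str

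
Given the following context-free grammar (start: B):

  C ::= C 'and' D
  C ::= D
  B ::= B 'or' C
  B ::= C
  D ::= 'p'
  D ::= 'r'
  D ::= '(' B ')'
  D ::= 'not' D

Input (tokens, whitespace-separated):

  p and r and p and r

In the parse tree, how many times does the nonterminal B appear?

1

[B [C [C [C [C [D p]] and [D r]] and [D p]] and [D r]]]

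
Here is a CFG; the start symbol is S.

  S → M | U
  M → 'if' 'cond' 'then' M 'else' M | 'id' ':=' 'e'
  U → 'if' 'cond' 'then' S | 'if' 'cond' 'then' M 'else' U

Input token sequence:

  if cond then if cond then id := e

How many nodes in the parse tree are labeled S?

3

[S [U if cond then [S [U if cond then [S [M id := e]]]]]]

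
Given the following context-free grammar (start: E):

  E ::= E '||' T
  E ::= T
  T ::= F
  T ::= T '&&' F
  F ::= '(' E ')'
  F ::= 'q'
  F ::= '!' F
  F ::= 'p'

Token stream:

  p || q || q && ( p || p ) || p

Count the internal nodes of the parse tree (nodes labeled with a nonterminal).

20

[E [E [E [E [T [F p]]] || [T [F q]]] || [T [T [F q]] && [F ( [E [E [T [F p]]] || [T [F p]]] )]]] || [T [F p]]]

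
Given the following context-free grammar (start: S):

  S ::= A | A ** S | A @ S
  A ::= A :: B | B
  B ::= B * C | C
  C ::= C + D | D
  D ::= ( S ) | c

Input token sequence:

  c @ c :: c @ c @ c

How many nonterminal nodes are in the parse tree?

[S [A [B [C [D c]]]] @ [S [A [A [B [C [D c]]]] :: [B [C [D c]]]] @ [S [A [B [C [D c]]]] @ [S [A [B [C [D c]]]]]]]]

24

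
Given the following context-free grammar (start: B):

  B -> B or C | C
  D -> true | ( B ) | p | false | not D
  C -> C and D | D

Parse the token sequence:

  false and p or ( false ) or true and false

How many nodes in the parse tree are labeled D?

6

[B [B [B [C [C [D false]] and [D p]]] or [C [D ( [B [C [D false]]] )]]] or [C [C [D true]] and [D false]]]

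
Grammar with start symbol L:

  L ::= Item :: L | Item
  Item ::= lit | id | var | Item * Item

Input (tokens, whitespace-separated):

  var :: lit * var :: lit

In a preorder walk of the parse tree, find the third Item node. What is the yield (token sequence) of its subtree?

lit

[L [Item var] :: [L [Item [Item lit] * [Item var]] :: [L [Item lit]]]]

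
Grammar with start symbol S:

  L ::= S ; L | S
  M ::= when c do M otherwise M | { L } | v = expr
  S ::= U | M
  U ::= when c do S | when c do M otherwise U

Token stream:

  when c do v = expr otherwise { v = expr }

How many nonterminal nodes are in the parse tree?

7

[S [M when c do [M v = expr] otherwise [M { [L [S [M v = expr]]] }]]]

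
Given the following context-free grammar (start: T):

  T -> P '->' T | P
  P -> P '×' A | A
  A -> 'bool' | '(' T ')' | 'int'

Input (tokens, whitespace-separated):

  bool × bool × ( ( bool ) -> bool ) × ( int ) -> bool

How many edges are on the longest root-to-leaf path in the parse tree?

[T [P [P [P [P [A bool]] × [A bool]] × [A ( [T [P [A ( [T [P [A bool]]] )]] -> [T [P [A bool]]]] )]] × [A ( [T [P [A int]]] )]] -> [T [P [A bool]]]]

10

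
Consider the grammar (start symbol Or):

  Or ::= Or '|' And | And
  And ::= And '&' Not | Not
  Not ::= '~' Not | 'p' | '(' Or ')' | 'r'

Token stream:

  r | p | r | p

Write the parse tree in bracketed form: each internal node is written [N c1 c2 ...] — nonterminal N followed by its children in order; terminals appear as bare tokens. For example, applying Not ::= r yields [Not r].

[Or [Or [Or [Or [And [Not r]]] | [And [Not p]]] | [And [Not r]]] | [And [Not p]]]

Or
Or | And
Or | And | And
Or | And | And | And
And | And | And | And
Not | And | And | And
r | And | And | And
r | Not | And | And
r | p | And | And
r | p | Not | And
r | p | r | And
r | p | r | Not
r | p | r | p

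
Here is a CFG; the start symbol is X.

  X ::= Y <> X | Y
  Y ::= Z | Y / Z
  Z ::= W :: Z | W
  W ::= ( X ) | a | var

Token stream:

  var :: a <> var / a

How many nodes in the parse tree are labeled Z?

4

[X [Y [Z [W var] :: [Z [W a]]]] <> [X [Y [Y [Z [W var]]] / [Z [W a]]]]]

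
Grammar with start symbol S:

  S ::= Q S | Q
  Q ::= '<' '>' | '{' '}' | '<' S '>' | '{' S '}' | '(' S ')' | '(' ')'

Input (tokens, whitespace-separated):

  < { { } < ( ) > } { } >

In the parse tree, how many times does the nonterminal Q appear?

6

[S [Q < [S [Q { [S [Q { }] [S [Q < [S [Q ( )]] >]]] }] [S [Q { }]]] >]]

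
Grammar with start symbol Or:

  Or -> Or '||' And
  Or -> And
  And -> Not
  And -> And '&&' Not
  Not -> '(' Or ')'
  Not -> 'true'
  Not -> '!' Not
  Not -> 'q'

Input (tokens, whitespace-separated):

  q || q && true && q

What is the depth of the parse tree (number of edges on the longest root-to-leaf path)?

[Or [Or [And [Not q]]] || [And [And [And [Not q]] && [Not true]] && [Not q]]]

5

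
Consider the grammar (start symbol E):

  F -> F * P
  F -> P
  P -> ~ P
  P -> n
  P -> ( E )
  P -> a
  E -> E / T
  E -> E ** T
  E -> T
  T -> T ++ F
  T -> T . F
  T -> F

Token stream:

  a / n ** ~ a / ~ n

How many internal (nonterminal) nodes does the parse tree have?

18

[E [E [E [E [T [F [P a]]]] / [T [F [P n]]]] ** [T [F [P ~ [P a]]]]] / [T [F [P ~ [P n]]]]]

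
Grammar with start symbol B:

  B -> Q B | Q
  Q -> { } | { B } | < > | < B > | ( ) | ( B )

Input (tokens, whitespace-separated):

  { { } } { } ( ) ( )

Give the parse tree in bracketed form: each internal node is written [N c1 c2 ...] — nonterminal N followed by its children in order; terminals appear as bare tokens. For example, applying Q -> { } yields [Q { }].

B
Q B
{ B } B
{ Q } B
{ { } } B
{ { } } Q B
{ { } } { } B
{ { } } { } Q B
{ { } } { } ( ) B
{ { } } { } ( ) Q
{ { } } { } ( ) ( )

[B [Q { [B [Q { }]] }] [B [Q { }] [B [Q ( )] [B [Q ( )]]]]]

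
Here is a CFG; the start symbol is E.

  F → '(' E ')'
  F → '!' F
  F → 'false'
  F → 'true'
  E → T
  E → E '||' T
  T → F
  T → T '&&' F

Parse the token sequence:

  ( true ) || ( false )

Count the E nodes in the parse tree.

4

[E [E [T [F ( [E [T [F true]]] )]]] || [T [F ( [E [T [F false]]] )]]]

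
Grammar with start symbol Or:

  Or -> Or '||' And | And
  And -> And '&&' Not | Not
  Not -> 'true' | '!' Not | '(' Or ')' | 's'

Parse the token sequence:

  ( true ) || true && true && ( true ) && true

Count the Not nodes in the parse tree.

[Or [Or [And [Not ( [Or [And [Not true]]] )]]] || [And [And [And [And [Not true]] && [Not true]] && [Not ( [Or [And [Not true]]] )]] && [Not true]]]

7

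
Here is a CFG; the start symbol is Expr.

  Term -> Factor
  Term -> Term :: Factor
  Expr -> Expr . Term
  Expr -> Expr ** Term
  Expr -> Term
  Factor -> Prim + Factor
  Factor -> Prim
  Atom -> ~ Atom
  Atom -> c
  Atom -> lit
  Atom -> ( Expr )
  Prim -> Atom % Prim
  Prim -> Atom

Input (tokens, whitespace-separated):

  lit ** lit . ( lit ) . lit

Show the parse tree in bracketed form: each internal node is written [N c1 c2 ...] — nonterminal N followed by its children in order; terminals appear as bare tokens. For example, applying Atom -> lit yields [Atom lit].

[Expr [Expr [Expr [Expr [Term [Factor [Prim [Atom lit]]]]] ** [Term [Factor [Prim [Atom lit]]]]] . [Term [Factor [Prim [Atom ( [Expr [Term [Factor [Prim [Atom lit]]]]] )]]]]] . [Term [Factor [Prim [Atom lit]]]]]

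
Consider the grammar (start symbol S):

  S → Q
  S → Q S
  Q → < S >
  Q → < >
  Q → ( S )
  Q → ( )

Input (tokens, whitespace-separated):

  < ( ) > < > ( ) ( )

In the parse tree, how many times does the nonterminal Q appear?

5

[S [Q < [S [Q ( )]] >] [S [Q < >] [S [Q ( )] [S [Q ( )]]]]]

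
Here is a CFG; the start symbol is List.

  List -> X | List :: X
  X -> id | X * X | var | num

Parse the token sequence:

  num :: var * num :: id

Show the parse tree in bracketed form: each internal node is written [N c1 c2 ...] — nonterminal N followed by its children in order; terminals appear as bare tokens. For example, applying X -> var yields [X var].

[List [List [List [X num]] :: [X [X var] * [X num]]] :: [X id]]

List
List :: X
List :: X :: X
X :: X :: X
num :: X :: X
num :: X * X :: X
num :: var * X :: X
num :: var * num :: X
num :: var * num :: id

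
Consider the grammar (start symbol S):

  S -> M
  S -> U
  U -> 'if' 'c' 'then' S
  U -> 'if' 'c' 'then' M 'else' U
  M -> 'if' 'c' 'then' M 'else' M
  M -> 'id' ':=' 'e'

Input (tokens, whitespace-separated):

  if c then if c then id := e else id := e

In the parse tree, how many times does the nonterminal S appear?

[S [U if c then [S [M if c then [M id := e] else [M id := e]]]]]

2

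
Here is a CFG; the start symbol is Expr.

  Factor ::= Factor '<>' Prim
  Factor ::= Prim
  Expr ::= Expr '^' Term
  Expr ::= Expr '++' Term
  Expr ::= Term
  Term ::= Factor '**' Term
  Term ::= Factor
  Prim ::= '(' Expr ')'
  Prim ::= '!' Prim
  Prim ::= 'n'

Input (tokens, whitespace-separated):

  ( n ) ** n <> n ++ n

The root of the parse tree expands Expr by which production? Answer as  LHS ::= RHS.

[Expr [Expr [Term [Factor [Prim ( [Expr [Term [Factor [Prim n]]]] )]] ** [Term [Factor [Factor [Prim n]] <> [Prim n]]]]] ++ [Term [Factor [Prim n]]]]

Expr ::= Expr '++' Term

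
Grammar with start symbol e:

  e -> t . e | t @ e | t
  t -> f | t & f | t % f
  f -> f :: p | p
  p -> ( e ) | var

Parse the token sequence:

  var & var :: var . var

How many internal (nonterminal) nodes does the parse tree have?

[e [t [t [f [p var]]] & [f [f [p var]] :: [p var]]] . [e [t [f [p var]]]]]

13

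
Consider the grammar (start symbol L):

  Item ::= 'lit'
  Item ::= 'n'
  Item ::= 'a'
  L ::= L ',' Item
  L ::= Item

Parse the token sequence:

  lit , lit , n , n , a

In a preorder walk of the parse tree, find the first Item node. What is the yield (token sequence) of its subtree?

lit

[L [L [L [L [L [Item lit]] , [Item lit]] , [Item n]] , [Item n]] , [Item a]]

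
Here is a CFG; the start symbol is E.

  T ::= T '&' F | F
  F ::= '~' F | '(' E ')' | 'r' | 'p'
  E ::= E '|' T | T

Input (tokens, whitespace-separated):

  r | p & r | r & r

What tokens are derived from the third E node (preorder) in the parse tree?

r

[E [E [E [T [F r]]] | [T [T [F p]] & [F r]]] | [T [T [F r]] & [F r]]]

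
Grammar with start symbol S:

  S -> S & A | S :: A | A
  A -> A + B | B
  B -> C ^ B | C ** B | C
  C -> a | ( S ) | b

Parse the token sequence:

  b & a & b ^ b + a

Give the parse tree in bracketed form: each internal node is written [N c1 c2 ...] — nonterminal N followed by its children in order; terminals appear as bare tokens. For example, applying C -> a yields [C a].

[S [S [S [A [B [C b]]]] & [A [B [C a]]]] & [A [A [B [C b] ^ [B [C b]]]] + [B [C a]]]]

S
S & A
S & A & A
A & A & A
B & A & A
C & A & A
b & A & A
b & B & A
b & C & A
b & a & A
b & a & A + B
b & a & B + B
b & a & C ^ B + B
b & a & b ^ B + B
b & a & b ^ C + B
b & a & b ^ b + B
b & a & b ^ b + C
b & a & b ^ b + a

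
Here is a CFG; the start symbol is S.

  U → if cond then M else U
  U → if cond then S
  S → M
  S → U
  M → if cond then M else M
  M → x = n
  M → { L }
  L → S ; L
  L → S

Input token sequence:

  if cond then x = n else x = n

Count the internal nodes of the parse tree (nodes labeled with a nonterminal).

[S [M if cond then [M x = n] else [M x = n]]]

4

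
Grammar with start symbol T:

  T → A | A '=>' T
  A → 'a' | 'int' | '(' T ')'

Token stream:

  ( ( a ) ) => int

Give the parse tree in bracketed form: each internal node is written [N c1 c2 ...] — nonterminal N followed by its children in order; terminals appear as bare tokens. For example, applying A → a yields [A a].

[T [A ( [T [A ( [T [A a]] )]] )] => [T [A int]]]

T
A => T
( T ) => T
( A ) => T
( ( T ) ) => T
( ( A ) ) => T
( ( a ) ) => T
( ( a ) ) => A
( ( a ) ) => int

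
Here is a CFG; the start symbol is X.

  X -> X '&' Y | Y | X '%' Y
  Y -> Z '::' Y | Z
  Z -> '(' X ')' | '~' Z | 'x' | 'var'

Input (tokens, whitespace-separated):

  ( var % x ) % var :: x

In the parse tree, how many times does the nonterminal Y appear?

5

[X [X [Y [Z ( [X [X [Y [Z var]]] % [Y [Z x]]] )]]] % [Y [Z var] :: [Y [Z x]]]]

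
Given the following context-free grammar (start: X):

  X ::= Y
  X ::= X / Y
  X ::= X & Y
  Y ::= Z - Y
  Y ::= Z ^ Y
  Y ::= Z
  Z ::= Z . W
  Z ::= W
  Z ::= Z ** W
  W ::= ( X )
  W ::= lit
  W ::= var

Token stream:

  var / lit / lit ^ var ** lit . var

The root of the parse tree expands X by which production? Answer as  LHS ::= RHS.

X ::= X / Y

[X [X [X [Y [Z [W var]]]] / [Y [Z [W lit]]]] / [Y [Z [W lit]] ^ [Y [Z [Z [Z [W var]] ** [W lit]] . [W var]]]]]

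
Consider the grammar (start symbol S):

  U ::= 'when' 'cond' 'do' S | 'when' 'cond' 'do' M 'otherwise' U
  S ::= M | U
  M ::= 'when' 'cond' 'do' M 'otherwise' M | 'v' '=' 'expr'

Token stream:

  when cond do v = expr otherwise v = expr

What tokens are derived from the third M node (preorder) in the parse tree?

[S [M when cond do [M v = expr] otherwise [M v = expr]]]

v = expr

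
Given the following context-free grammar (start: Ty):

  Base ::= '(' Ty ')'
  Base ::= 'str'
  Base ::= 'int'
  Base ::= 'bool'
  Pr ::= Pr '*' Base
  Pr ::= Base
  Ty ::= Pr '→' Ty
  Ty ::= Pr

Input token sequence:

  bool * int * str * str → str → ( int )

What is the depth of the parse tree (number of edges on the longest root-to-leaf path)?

8

[Ty [Pr [Pr [Pr [Pr [Base bool]] * [Base int]] * [Base str]] * [Base str]] → [Ty [Pr [Base str]] → [Ty [Pr [Base ( [Ty [Pr [Base int]]] )]]]]]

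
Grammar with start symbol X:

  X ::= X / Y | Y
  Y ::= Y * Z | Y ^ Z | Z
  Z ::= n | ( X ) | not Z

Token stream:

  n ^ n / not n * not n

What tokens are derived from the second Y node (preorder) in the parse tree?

[X [X [Y [Y [Z n]] ^ [Z n]]] / [Y [Y [Z not [Z n]]] * [Z not [Z n]]]]

n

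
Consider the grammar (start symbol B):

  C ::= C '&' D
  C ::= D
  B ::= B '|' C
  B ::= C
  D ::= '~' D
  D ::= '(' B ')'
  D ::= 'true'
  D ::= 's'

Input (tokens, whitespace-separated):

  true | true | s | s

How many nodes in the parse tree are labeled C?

4

[B [B [B [B [C [D true]]] | [C [D true]]] | [C [D s]]] | [C [D s]]]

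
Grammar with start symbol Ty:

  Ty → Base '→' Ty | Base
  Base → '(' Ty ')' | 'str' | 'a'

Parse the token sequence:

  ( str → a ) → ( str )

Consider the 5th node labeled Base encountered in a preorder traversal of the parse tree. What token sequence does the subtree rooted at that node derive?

str

[Ty [Base ( [Ty [Base str] → [Ty [Base a]]] )] → [Ty [Base ( [Ty [Base str]] )]]]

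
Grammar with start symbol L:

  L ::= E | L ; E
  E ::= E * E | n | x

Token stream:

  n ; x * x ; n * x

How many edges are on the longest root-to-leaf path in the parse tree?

4

[L [L [L [E n]] ; [E [E x] * [E x]]] ; [E [E n] * [E x]]]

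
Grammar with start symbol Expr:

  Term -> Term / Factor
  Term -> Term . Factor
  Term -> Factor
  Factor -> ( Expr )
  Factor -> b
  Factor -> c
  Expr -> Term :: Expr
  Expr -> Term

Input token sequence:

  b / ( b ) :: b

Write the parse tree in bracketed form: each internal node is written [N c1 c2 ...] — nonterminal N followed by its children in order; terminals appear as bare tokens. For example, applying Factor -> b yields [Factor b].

Expr
Term :: Expr
Term / Factor :: Expr
Factor / Factor :: Expr
b / Factor :: Expr
b / ( Expr ) :: Expr
b / ( Term ) :: Expr
b / ( Factor ) :: Expr
b / ( b ) :: Expr
b / ( b ) :: Term
b / ( b ) :: Factor
b / ( b ) :: b

[Expr [Term [Term [Factor b]] / [Factor ( [Expr [Term [Factor b]]] )]] :: [Expr [Term [Factor b]]]]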